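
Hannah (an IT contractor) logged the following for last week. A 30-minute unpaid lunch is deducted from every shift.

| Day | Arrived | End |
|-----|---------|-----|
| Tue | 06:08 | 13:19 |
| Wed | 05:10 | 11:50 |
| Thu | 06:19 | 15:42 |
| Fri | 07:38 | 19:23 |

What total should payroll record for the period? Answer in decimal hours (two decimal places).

Tue: 06:08–13:19 = 7 h 11 min; less 30 min break → 6 h 41 min
Wed: 05:10–11:50 = 6 h 40 min; less 30 min break → 6 h 10 min
Thu: 06:19–15:42 = 9 h 23 min; less 30 min break → 8 h 53 min
Fri: 07:38–19:23 = 11 h 45 min; less 30 min break → 11 h 15 min
Total: 6 h 41 min + 6 h 10 min + 8 h 53 min + 11 h 15 min = 32 h 59 min.

32.98 hours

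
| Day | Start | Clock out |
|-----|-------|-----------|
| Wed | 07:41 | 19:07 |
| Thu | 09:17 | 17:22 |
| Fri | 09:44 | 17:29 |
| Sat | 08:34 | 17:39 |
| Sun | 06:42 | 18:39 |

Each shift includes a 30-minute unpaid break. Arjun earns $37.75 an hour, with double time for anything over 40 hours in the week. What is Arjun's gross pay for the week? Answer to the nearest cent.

$1947.90

Wed: 07:41–19:07 = 11 h 26 min; less 30 min break → 10 h 56 min
Thu: 09:17–17:22 = 8 h 5 min; less 30 min break → 7 h 35 min
Fri: 09:44–17:29 = 7 h 45 min; less 30 min break → 7 h 15 min
Sat: 08:34–17:39 = 9 h 5 min; less 30 min break → 8 h 35 min
Sun: 06:42–18:39 = 11 h 57 min; less 30 min break → 11 h 27 min
Total worked: 45 h 48 min = 2748 min.
Regular 40 h 0 min = 2400 min at $37.75/h; overtime 5 h 48 min = 348 min at $75.50/h.
Pay = (2400 × $37.75 + 348 × $75.50) ÷ 60 = $1947.90.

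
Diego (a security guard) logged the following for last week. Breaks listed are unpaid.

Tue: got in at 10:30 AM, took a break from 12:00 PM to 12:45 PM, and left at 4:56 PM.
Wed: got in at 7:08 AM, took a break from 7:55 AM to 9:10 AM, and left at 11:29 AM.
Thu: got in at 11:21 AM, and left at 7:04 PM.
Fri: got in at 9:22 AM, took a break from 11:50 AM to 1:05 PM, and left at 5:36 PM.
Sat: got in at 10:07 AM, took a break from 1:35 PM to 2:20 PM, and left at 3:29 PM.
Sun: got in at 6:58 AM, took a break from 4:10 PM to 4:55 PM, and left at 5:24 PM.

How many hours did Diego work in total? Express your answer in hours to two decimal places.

Tue: 10:30 AM–4:56 PM = 6 h 26 min; less 45 min break → 5 h 41 min
Wed: 7:08 AM–11:29 AM = 4 h 21 min; less 75 min break → 3 h 6 min
Thu: 11:21 AM–7:04 PM = 7 h 43 min
Fri: 9:22 AM–5:36 PM = 8 h 14 min; less 75 min break → 6 h 59 min
Sat: 10:07 AM–3:29 PM = 5 h 22 min; less 45 min break → 4 h 37 min
Sun: 6:58 AM–5:24 PM = 10 h 26 min; less 45 min break → 9 h 41 min
Total: 5 h 41 min + 3 h 6 min + 7 h 43 min + 6 h 59 min + 4 h 37 min + 9 h 41 min = 37 h 47 min.

37.78 hours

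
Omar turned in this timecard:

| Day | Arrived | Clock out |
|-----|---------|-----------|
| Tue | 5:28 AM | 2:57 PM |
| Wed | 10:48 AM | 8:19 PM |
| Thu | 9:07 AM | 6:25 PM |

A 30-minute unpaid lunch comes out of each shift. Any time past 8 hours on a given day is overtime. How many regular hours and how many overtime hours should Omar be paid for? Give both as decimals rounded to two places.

Tue: 5:28 AM–2:57 PM = 9 h 29 min; less 30 min break → 8 h 59 min
Wed: 10:48 AM–8:19 PM = 9 h 31 min; less 30 min break → 9 h 1 min
Thu: 9:07 AM–6:25 PM = 9 h 18 min; less 30 min break → 8 h 48 min
Tue reg 8 h 0 min / OT 0 h 59 min; Wed reg 8 h 0 min / OT 1 h 1 min; Thu reg 8 h 0 min / OT 0 h 48 min.
Totals: regular 24 h 0 min, overtime 2 h 48 min.

Regular 24.00 hours, overtime 2.80 hours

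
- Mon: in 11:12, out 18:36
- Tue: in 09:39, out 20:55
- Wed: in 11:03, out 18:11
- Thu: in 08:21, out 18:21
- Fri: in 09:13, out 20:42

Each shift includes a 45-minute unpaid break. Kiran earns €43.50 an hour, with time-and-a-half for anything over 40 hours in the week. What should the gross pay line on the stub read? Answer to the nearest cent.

€1970.55

Mon: 11:12–18:36 = 7 h 24 min; less 45 min break → 6 h 39 min
Tue: 09:39–20:55 = 11 h 16 min; less 45 min break → 10 h 31 min
Wed: 11:03–18:11 = 7 h 8 min; less 45 min break → 6 h 23 min
Thu: 08:21–18:21 = 10 h 0 min; less 45 min break → 9 h 15 min
Fri: 09:13–20:42 = 11 h 29 min; less 45 min break → 10 h 44 min
Total worked: 43 h 32 min = 2612 min.
Regular 40 h 0 min = 2400 min at €43.50/h; overtime 3 h 32 min = 212 min at €65.25/h.
Pay = (2400 × €43.50 + 212 × €65.25) ÷ 60 = €1970.55.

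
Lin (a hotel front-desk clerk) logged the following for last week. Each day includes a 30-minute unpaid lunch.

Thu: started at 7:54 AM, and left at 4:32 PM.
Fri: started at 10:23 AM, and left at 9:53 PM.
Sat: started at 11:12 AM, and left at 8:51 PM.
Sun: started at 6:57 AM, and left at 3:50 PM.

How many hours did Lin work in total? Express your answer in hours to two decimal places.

Thu: 7:54 AM–4:32 PM = 8 h 38 min; less 30 min break → 8 h 8 min
Fri: 10:23 AM–9:53 PM = 11 h 30 min; less 30 min break → 11 h 0 min
Sat: 11:12 AM–8:51 PM = 9 h 39 min; less 30 min break → 9 h 9 min
Sun: 6:57 AM–3:50 PM = 8 h 53 min; less 30 min break → 8 h 23 min
Total: 8 h 8 min + 11 h 0 min + 9 h 9 min + 8 h 23 min = 36 h 40 min.

36.67 hours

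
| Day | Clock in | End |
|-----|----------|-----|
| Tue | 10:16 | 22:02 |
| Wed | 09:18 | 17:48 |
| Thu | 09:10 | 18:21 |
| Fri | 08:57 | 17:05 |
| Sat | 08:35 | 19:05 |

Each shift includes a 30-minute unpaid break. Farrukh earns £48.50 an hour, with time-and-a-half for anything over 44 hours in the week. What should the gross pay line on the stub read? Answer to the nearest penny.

£2249.19

Tue: 10:16–22:02 = 11 h 46 min; less 30 min break → 11 h 16 min
Wed: 09:18–17:48 = 8 h 30 min; less 30 min break → 8 h 0 min
Thu: 09:10–18:21 = 9 h 11 min; less 30 min break → 8 h 41 min
Fri: 08:57–17:05 = 8 h 8 min; less 30 min break → 7 h 38 min
Sat: 08:35–19:05 = 10 h 30 min; less 30 min break → 10 h 0 min
Total worked: 45 h 35 min = 2735 min.
Regular 44 h 0 min = 2640 min at £48.50/h; overtime 1 h 35 min = 95 min at £72.75/h.
Pay = (2640 × £48.50 + 95 × £72.75) ÷ 60 = £2249.19.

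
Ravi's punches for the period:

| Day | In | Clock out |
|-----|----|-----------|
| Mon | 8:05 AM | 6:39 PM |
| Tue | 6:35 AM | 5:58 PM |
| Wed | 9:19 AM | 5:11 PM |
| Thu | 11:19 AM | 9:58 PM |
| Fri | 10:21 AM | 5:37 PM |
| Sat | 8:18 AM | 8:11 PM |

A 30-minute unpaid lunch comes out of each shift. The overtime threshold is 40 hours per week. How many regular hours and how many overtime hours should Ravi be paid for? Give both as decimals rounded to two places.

Mon: 8:05 AM–6:39 PM = 10 h 34 min; less 30 min break → 10 h 4 min
Tue: 6:35 AM–5:58 PM = 11 h 23 min; less 30 min break → 10 h 53 min
Wed: 9:19 AM–5:11 PM = 7 h 52 min; less 30 min break → 7 h 22 min
Thu: 11:19 AM–9:58 PM = 10 h 39 min; less 30 min break → 10 h 9 min
Fri: 10:21 AM–5:37 PM = 7 h 16 min; less 30 min break → 6 h 46 min
Sat: 8:18 AM–8:11 PM = 11 h 53 min; less 30 min break → 11 h 23 min
Total worked: 56 h 37 min = 56.62 h.
Threshold 40 h → overtime 16 h 37 min, regular 40 h 0 min.

Regular 40.00 hours, overtime 16.62 hours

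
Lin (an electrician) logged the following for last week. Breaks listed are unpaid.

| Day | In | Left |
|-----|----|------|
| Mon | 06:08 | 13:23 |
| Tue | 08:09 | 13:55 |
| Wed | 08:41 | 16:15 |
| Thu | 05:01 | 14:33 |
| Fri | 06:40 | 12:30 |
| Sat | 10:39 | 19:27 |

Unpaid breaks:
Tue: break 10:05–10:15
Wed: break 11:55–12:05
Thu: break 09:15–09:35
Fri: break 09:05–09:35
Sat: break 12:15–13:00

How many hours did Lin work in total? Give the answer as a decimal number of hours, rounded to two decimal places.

42.83 hours

Mon: 06:08–13:23 = 7 h 15 min
Tue: 08:09–13:55 = 5 h 46 min; less 10 min break → 5 h 36 min
Wed: 08:41–16:15 = 7 h 34 min; less 10 min break → 7 h 24 min
Thu: 05:01–14:33 = 9 h 32 min; less 20 min break → 9 h 12 min
Fri: 06:40–12:30 = 5 h 50 min; less 30 min break → 5 h 20 min
Sat: 10:39–19:27 = 8 h 48 min; less 45 min break → 8 h 3 min
Total: 7 h 15 min + 5 h 36 min + 7 h 24 min + 9 h 12 min + 5 h 20 min + 8 h 3 min = 42 h 50 min.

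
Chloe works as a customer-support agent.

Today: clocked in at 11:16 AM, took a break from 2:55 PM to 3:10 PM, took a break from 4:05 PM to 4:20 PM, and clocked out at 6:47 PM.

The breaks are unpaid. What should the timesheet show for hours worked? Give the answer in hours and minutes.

Today: 11:16 AM–6:47 PM = 7 h 31 min; less 30 min break → 7 h 1 min

7 h 1 min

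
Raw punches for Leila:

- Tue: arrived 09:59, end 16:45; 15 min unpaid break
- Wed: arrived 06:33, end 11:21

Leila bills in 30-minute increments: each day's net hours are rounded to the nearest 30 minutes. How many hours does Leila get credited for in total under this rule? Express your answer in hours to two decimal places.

Tue: 09:59–16:45 = 6 h 46 min − 15 min = 6 h 31 min → rounds to 6 h 30 min
Wed: 06:33–11:21 = 4 h 48 min → rounds to 5 h 0 min
Total credited: 11 h 30 min.

11.50 hours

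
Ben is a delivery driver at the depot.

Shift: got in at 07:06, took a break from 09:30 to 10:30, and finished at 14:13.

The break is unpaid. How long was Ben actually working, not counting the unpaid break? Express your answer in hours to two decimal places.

Shift: 07:06–14:13 = 7 h 7 min; less 60 min break → 6 h 7 min

6.12 hours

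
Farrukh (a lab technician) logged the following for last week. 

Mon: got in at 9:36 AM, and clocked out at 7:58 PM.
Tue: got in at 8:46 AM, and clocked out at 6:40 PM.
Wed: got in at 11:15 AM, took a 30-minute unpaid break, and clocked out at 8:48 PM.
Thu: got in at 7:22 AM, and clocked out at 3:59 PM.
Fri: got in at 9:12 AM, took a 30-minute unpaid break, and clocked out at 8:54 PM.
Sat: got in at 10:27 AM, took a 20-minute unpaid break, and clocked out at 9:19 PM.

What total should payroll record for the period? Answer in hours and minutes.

59 h 40 min

Mon: 9:36 AM–7:58 PM = 10 h 22 min
Tue: 8:46 AM–6:40 PM = 9 h 54 min
Wed: 11:15 AM–8:48 PM = 9 h 33 min; less 30 min break → 9 h 3 min
Thu: 7:22 AM–3:59 PM = 8 h 37 min
Fri: 9:12 AM–8:54 PM = 11 h 42 min; less 30 min break → 11 h 12 min
Sat: 10:27 AM–9:19 PM = 10 h 52 min; less 20 min break → 10 h 32 min
Total: 10 h 22 min + 9 h 54 min + 9 h 3 min + 8 h 37 min + 11 h 12 min + 10 h 32 min = 59 h 40 min.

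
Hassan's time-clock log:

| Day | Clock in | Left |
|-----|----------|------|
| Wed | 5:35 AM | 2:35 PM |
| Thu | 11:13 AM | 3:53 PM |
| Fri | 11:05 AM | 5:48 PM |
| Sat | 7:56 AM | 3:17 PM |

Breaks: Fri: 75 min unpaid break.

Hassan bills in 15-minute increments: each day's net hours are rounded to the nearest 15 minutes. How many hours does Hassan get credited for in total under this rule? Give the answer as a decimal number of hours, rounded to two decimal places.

Wed: 5:35 AM–2:35 PM = 9 h 0 min → rounds to 9 h 0 min
Thu: 11:13 AM–3:53 PM = 4 h 40 min → rounds to 4 h 45 min
Fri: 11:05 AM–5:48 PM = 6 h 43 min − 75 min = 5 h 28 min → rounds to 5 h 30 min
Sat: 7:56 AM–3:17 PM = 7 h 21 min → rounds to 7 h 15 min
Total credited: 26 h 30 min.

26.50 hours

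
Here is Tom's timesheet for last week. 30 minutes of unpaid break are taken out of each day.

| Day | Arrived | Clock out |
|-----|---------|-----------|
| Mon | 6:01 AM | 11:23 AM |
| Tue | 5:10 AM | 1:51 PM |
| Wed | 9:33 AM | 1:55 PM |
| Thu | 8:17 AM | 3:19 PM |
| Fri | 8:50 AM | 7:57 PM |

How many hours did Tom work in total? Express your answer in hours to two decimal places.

34.07 hours

Mon: 6:01 AM–11:23 AM = 5 h 22 min; less 30 min break → 4 h 52 min
Tue: 5:10 AM–1:51 PM = 8 h 41 min; less 30 min break → 8 h 11 min
Wed: 9:33 AM–1:55 PM = 4 h 22 min; less 30 min break → 3 h 52 min
Thu: 8:17 AM–3:19 PM = 7 h 2 min; less 30 min break → 6 h 32 min
Fri: 8:50 AM–7:57 PM = 11 h 7 min; less 30 min break → 10 h 37 min
Total: 4 h 52 min + 8 h 11 min + 3 h 52 min + 6 h 32 min + 10 h 37 min = 34 h 4 min.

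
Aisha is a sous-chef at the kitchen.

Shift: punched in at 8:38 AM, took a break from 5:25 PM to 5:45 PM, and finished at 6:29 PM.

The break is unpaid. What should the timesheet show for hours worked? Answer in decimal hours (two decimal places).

9.52 hours

Shift: 8:38 AM–6:29 PM = 9 h 51 min; less 20 min break → 9 h 31 min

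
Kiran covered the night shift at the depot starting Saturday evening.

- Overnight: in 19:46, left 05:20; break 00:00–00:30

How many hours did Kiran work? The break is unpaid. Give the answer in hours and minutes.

Overnight: 19:46 → midnight = 4 h 14 min; midnight → 05:20 = 5 h 20 min; span 9 h 34 min; less 30 min break → 9 h 4 min

9 h 4 min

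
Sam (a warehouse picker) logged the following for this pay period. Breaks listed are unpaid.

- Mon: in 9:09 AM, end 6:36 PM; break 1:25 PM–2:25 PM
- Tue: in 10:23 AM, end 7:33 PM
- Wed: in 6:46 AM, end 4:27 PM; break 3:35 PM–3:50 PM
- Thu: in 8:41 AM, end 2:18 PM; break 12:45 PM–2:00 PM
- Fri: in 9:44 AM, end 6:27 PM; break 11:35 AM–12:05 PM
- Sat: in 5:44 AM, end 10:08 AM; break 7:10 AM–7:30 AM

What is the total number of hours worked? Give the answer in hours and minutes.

43 h 42 min

Mon: 9:09 AM–6:36 PM = 9 h 27 min; less 60 min break → 8 h 27 min
Tue: 10:23 AM–7:33 PM = 9 h 10 min
Wed: 6:46 AM–4:27 PM = 9 h 41 min; less 15 min break → 9 h 26 min
Thu: 8:41 AM–2:18 PM = 5 h 37 min; less 75 min break → 4 h 22 min
Fri: 9:44 AM–6:27 PM = 8 h 43 min; less 30 min break → 8 h 13 min
Sat: 5:44 AM–10:08 AM = 4 h 24 min; less 20 min break → 4 h 4 min
Total: 8 h 27 min + 9 h 10 min + 9 h 26 min + 4 h 22 min + 8 h 13 min + 4 h 4 min = 43 h 42 min.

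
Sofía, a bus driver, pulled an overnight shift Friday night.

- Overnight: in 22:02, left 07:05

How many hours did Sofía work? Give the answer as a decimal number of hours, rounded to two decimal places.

Overnight: 22:02 → midnight = 1 h 58 min; midnight → 07:05 = 7 h 5 min; span 9 h 3 min

9.05 hours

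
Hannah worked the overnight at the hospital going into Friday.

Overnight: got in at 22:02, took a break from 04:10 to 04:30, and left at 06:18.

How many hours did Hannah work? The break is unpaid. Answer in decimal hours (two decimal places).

7.93 hours

Overnight: 22:02 → midnight = 1 h 58 min; midnight → 06:18 = 6 h 18 min; span 8 h 16 min; less 20 min break → 7 h 56 min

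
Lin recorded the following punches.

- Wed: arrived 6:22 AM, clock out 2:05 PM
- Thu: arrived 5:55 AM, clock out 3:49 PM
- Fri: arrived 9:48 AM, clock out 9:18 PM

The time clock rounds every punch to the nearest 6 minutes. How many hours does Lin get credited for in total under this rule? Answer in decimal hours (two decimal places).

Wed: in 6:22 AM→6:24 AM, out 2:05 PM→2:06 PM; 7 h 42 min
Thu: in 5:55 AM→5:54 AM, out 3:49 PM→3:48 PM; 9 h 54 min
Fri: in 9:48 AM→9:48 AM, out 9:18 PM→9:18 PM; 11 h 30 min
Total credited: 29 h 6 min.

29.10 hours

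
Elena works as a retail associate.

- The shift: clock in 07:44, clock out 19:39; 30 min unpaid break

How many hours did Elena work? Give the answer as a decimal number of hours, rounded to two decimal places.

The shift: 07:44–19:39 = 11 h 55 min; less 30 min break → 11 h 25 min

11.42 hours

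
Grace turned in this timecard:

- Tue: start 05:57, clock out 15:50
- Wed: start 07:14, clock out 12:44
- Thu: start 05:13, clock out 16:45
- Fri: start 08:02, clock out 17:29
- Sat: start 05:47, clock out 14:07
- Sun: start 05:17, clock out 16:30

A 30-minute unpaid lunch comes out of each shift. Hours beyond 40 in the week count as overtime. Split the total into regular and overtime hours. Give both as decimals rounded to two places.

Regular 40.00 hours, overtime 12.92 hours

Tue: 05:57–15:50 = 9 h 53 min; less 30 min break → 9 h 23 min
Wed: 07:14–12:44 = 5 h 30 min; less 30 min break → 5 h 0 min
Thu: 05:13–16:45 = 11 h 32 min; less 30 min break → 11 h 2 min
Fri: 08:02–17:29 = 9 h 27 min; less 30 min break → 8 h 57 min
Sat: 05:47–14:07 = 8 h 20 min; less 30 min break → 7 h 50 min
Sun: 05:17–16:30 = 11 h 13 min; less 30 min break → 10 h 43 min
Total worked: 52 h 55 min = 52.92 h.
Threshold 40 h → overtime 12 h 55 min, regular 40 h 0 min.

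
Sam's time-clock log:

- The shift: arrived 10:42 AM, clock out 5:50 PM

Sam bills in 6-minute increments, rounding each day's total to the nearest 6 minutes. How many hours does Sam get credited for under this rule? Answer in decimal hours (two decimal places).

7.10 hours

The shift: 10:42 AM–5:50 PM = 7 h 8 min → rounds to 7 h 6 min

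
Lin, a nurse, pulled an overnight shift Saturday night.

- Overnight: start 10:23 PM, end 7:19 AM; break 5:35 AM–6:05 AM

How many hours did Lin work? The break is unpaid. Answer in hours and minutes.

8 h 26 min

Overnight: 10:23 PM → midnight = 1 h 37 min; midnight → 7:19 AM = 7 h 19 min; span 8 h 56 min; less 30 min break → 8 h 26 min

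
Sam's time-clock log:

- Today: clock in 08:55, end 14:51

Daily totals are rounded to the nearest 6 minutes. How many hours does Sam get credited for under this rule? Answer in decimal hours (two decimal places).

Today: 08:55–14:51 = 5 h 56 min → rounds to 5 h 54 min

5.90 hours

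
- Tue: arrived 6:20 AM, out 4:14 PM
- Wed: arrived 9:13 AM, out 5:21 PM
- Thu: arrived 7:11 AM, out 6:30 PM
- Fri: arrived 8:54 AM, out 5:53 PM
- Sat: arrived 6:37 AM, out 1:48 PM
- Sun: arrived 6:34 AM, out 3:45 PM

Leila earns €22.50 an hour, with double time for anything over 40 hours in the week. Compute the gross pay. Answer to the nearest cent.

Tue: 6:20 AM–4:14 PM = 9 h 54 min
Wed: 9:13 AM–5:21 PM = 8 h 8 min
Thu: 7:11 AM–6:30 PM = 11 h 19 min
Fri: 8:54 AM–5:53 PM = 8 h 59 min
Sat: 6:37 AM–1:48 PM = 7 h 11 min
Sun: 6:34 AM–3:45 PM = 9 h 11 min
Total worked: 54 h 42 min = 3282 min.
Regular 40 h 0 min = 2400 min at €22.50/h; overtime 14 h 42 min = 882 min at €45.00/h.
Pay = (2400 × €22.50 + 882 × €45.00) ÷ 60 = €1561.50.

€1561.50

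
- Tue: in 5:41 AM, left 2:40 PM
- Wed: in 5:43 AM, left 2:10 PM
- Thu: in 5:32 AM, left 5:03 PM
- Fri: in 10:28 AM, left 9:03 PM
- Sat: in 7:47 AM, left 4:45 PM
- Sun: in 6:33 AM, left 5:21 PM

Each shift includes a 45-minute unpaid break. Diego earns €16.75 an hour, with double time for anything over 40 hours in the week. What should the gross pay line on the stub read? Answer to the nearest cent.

Tue: 5:41 AM–2:40 PM = 8 h 59 min; less 45 min break → 8 h 14 min
Wed: 5:43 AM–2:10 PM = 8 h 27 min; less 45 min break → 7 h 42 min
Thu: 5:32 AM–5:03 PM = 11 h 31 min; less 45 min break → 10 h 46 min
Fri: 10:28 AM–9:03 PM = 10 h 35 min; less 45 min break → 9 h 50 min
Sat: 7:47 AM–4:45 PM = 8 h 58 min; less 45 min break → 8 h 13 min
Sun: 6:33 AM–5:21 PM = 10 h 48 min; less 45 min break → 10 h 3 min
Total worked: 54 h 48 min = 3288 min.
Regular 40 h 0 min = 2400 min at €16.75/h; overtime 14 h 48 min = 888 min at €33.50/h.
Pay = (2400 × €16.75 + 888 × €33.50) ÷ 60 = €1165.80.

€1165.80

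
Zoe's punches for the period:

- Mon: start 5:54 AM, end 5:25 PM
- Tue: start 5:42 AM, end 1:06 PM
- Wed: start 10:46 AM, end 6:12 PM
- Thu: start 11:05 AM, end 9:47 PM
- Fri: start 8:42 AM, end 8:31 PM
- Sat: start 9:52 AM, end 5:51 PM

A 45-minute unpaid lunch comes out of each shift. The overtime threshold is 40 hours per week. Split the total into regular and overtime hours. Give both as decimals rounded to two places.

Regular 40.00 hours, overtime 12.35 hours

Mon: 5:54 AM–5:25 PM = 11 h 31 min; less 45 min break → 10 h 46 min
Tue: 5:42 AM–1:06 PM = 7 h 24 min; less 45 min break → 6 h 39 min
Wed: 10:46 AM–6:12 PM = 7 h 26 min; less 45 min break → 6 h 41 min
Thu: 11:05 AM–9:47 PM = 10 h 42 min; less 45 min break → 9 h 57 min
Fri: 8:42 AM–8:31 PM = 11 h 49 min; less 45 min break → 11 h 4 min
Sat: 9:52 AM–5:51 PM = 7 h 59 min; less 45 min break → 7 h 14 min
Total worked: 52 h 21 min = 52.35 h.
Threshold 40 h → overtime 12 h 21 min, regular 40 h 0 min.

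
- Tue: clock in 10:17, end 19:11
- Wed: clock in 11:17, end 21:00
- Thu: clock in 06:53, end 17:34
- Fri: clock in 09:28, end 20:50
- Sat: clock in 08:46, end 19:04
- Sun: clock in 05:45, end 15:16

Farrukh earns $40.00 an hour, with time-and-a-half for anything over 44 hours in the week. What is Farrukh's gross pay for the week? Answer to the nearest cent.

Tue: 10:17–19:11 = 8 h 54 min
Wed: 11:17–21:00 = 9 h 43 min
Thu: 06:53–17:34 = 10 h 41 min
Fri: 09:28–20:50 = 11 h 22 min
Sat: 08:46–19:04 = 10 h 18 min
Sun: 05:45–15:16 = 9 h 31 min
Total worked: 60 h 29 min = 3629 min.
Regular 44 h 0 min = 2640 min at $40.00/h; overtime 16 h 29 min = 989 min at $60.00/h.
Pay = (2640 × $40.00 + 989 × $60.00) ÷ 60 = $2749.00.

$2749.00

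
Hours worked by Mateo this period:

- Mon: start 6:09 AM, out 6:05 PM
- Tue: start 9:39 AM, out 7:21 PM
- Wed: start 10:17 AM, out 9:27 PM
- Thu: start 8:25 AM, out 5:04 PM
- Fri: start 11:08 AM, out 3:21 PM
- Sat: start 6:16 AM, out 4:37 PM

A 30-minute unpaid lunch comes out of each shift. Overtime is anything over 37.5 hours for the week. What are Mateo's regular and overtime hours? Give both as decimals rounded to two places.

Mon: 6:09 AM–6:05 PM = 11 h 56 min; less 30 min break → 11 h 26 min
Tue: 9:39 AM–7:21 PM = 9 h 42 min; less 30 min break → 9 h 12 min
Wed: 10:17 AM–9:27 PM = 11 h 10 min; less 30 min break → 10 h 40 min
Thu: 8:25 AM–5:04 PM = 8 h 39 min; less 30 min break → 8 h 9 min
Fri: 11:08 AM–3:21 PM = 4 h 13 min; less 30 min break → 3 h 43 min
Sat: 6:16 AM–4:37 PM = 10 h 21 min; less 30 min break → 9 h 51 min
Total worked: 53 h 1 min = 53.02 h.
Threshold 37.5 h → overtime 15 h 31 min, regular 37 h 30 min.

Regular 37.50 hours, overtime 15.52 hours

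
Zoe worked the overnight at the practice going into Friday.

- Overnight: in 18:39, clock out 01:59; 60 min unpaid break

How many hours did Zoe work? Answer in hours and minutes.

Overnight: 18:39 → midnight = 5 h 21 min; midnight → 01:59 = 1 h 59 min; span 7 h 20 min; less 60 min break → 6 h 20 min

6 h 20 min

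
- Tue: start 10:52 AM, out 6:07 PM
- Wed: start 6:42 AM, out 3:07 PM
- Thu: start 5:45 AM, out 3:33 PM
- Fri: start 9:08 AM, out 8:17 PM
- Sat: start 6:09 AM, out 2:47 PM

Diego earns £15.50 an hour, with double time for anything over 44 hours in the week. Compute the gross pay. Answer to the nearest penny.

Tue: 10:52 AM–6:07 PM = 7 h 15 min
Wed: 6:42 AM–3:07 PM = 8 h 25 min
Thu: 5:45 AM–3:33 PM = 9 h 48 min
Fri: 9:08 AM–8:17 PM = 11 h 9 min
Sat: 6:09 AM–2:47 PM = 8 h 38 min
Total worked: 45 h 15 min = 2715 min.
Regular 44 h 0 min = 2640 min at £15.50/h; overtime 1 h 15 min = 75 min at £31.00/h.
Pay = (2640 × £15.50 + 75 × £31.00) ÷ 60 = £720.75.

£720.75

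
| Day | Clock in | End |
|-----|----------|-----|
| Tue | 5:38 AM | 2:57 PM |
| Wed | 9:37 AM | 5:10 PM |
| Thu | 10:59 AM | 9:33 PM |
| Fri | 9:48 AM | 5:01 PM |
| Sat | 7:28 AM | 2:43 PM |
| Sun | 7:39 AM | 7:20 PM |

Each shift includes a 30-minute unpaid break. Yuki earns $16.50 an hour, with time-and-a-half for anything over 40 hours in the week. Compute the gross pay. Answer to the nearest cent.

$921.94

Tue: 5:38 AM–2:57 PM = 9 h 19 min; less 30 min break → 8 h 49 min
Wed: 9:37 AM–5:10 PM = 7 h 33 min; less 30 min break → 7 h 3 min
Thu: 10:59 AM–9:33 PM = 10 h 34 min; less 30 min break → 10 h 4 min
Fri: 9:48 AM–5:01 PM = 7 h 13 min; less 30 min break → 6 h 43 min
Sat: 7:28 AM–2:43 PM = 7 h 15 min; less 30 min break → 6 h 45 min
Sun: 7:39 AM–7:20 PM = 11 h 41 min; less 30 min break → 11 h 11 min
Total worked: 50 h 35 min = 3035 min.
Regular 40 h 0 min = 2400 min at $16.50/h; overtime 10 h 35 min = 635 min at $24.75/h.
Pay = (2400 × $16.50 + 635 × $24.75) ÷ 60 = $921.94.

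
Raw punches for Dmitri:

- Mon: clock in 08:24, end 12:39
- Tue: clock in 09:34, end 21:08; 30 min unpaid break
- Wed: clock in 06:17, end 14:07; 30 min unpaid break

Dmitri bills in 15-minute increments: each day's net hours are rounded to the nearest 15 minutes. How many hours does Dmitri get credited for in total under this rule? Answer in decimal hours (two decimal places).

Mon: 08:24–12:39 = 4 h 15 min → rounds to 4 h 15 min
Tue: 09:34–21:08 = 11 h 34 min − 30 min = 11 h 4 min → rounds to 11 h 0 min
Wed: 06:17–14:07 = 7 h 50 min − 30 min = 7 h 20 min → rounds to 7 h 15 min
Total credited: 22 h 30 min.

22.50 hours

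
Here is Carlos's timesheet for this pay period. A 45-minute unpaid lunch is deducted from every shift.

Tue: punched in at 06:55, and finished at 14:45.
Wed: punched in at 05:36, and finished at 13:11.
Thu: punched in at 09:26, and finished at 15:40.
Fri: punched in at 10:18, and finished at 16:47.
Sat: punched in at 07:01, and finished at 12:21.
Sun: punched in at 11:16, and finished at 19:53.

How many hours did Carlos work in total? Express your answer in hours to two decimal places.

Tue: 06:55–14:45 = 7 h 50 min; less 45 min break → 7 h 5 min
Wed: 05:36–13:11 = 7 h 35 min; less 45 min break → 6 h 50 min
Thu: 09:26–15:40 = 6 h 14 min; less 45 min break → 5 h 29 min
Fri: 10:18–16:47 = 6 h 29 min; less 45 min break → 5 h 44 min
Sat: 07:01–12:21 = 5 h 20 min; less 45 min break → 4 h 35 min
Sun: 11:16–19:53 = 8 h 37 min; less 45 min break → 7 h 52 min
Total: 7 h 5 min + 6 h 50 min + 5 h 29 min + 5 h 44 min + 4 h 35 min + 7 h 52 min = 37 h 35 min.

37.58 hours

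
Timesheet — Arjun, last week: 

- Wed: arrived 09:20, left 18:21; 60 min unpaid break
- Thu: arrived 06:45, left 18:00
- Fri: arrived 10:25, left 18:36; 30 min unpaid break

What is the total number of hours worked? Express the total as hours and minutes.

Wed: 09:20–18:21 = 9 h 1 min; less 60 min break → 8 h 1 min
Thu: 06:45–18:00 = 11 h 15 min
Fri: 10:25–18:36 = 8 h 11 min; less 30 min break → 7 h 41 min
Total: 8 h 1 min + 11 h 15 min + 7 h 41 min = 26 h 57 min.

26 h 57 min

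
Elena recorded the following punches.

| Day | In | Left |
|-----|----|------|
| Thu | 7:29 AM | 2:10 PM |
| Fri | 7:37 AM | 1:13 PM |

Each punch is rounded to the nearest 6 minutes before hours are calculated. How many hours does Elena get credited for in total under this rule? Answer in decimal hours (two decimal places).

Thu: in 7:29 AM→7:30 AM, out 2:10 PM→2:12 PM; 6 h 42 min
Fri: in 7:37 AM→7:36 AM, out 1:13 PM→1:12 PM; 5 h 36 min
Total credited: 12 h 18 min.

12.30 hours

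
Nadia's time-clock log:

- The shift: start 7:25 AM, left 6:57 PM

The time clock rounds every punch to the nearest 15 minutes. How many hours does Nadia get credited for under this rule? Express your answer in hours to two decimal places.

The shift: in 7:25 AM→7:30 AM, out 6:57 PM→7:00 PM; 11 h 30 min

11.50 hours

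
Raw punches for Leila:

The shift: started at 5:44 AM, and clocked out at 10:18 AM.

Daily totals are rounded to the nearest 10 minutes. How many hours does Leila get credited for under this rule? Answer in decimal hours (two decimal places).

The shift: 5:44 AM–10:18 AM = 4 h 34 min → rounds to 4 h 30 min

4.50 hours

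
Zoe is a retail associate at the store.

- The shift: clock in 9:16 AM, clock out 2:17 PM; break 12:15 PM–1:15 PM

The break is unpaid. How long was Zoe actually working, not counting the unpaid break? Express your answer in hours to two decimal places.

The shift: 9:16 AM–2:17 PM = 5 h 1 min; less 60 min break → 4 h 1 min

4.02 hours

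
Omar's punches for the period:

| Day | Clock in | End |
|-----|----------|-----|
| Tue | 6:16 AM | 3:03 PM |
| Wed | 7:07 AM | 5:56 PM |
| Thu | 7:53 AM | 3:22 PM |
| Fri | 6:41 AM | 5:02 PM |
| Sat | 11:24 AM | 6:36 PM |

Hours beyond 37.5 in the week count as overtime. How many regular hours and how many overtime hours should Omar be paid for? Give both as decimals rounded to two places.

Regular 37.50 hours, overtime 7.13 hours

Tue: 6:16 AM–3:03 PM = 8 h 47 min
Wed: 7:07 AM–5:56 PM = 10 h 49 min
Thu: 7:53 AM–3:22 PM = 7 h 29 min
Fri: 6:41 AM–5:02 PM = 10 h 21 min
Sat: 11:24 AM–6:36 PM = 7 h 12 min
Total worked: 44 h 38 min = 44.63 h.
Threshold 37.5 h → overtime 7 h 8 min, regular 37 h 30 min.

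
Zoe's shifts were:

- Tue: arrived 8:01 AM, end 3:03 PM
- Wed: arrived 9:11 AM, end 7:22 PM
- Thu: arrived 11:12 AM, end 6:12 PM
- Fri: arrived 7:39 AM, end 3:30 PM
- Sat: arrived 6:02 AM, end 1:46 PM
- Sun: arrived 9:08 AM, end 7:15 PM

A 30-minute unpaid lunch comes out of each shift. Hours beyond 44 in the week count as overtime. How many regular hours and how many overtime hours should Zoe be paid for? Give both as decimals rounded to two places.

Tue: 8:01 AM–3:03 PM = 7 h 2 min; less 30 min break → 6 h 32 min
Wed: 9:11 AM–7:22 PM = 10 h 11 min; less 30 min break → 9 h 41 min
Thu: 11:12 AM–6:12 PM = 7 h 0 min; less 30 min break → 6 h 30 min
Fri: 7:39 AM–3:30 PM = 7 h 51 min; less 30 min break → 7 h 21 min
Sat: 6:02 AM–1:46 PM = 7 h 44 min; less 30 min break → 7 h 14 min
Sun: 9:08 AM–7:15 PM = 10 h 7 min; less 30 min break → 9 h 37 min
Total worked: 46 h 55 min = 46.92 h.
Threshold 44 h → overtime 2 h 55 min, regular 44 h 0 min.

Regular 44.00 hours, overtime 2.92 hours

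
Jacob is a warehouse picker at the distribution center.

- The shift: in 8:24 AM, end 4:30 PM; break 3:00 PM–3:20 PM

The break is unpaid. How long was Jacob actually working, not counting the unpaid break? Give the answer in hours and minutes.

7 h 46 min

The shift: 8:24 AM–4:30 PM = 8 h 6 min; less 20 min break → 7 h 46 min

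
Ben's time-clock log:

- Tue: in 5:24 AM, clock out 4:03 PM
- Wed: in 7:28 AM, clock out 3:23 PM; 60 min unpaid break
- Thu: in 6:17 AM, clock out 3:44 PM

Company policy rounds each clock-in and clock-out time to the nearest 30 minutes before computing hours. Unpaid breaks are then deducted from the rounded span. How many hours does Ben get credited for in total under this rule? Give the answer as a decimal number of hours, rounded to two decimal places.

26.50 hours

Tue: in 5:24 AM→5:30 AM, out 4:03 PM→4:00 PM; 10 h 30 min
Wed: in 7:28 AM→7:30 AM, out 3:23 PM→3:30 PM; 8 h 0 min − 60 min = 7 h 0 min
Thu: in 6:17 AM→6:30 AM, out 3:44 PM→3:30 PM; 9 h 0 min
Total credited: 26 h 30 min.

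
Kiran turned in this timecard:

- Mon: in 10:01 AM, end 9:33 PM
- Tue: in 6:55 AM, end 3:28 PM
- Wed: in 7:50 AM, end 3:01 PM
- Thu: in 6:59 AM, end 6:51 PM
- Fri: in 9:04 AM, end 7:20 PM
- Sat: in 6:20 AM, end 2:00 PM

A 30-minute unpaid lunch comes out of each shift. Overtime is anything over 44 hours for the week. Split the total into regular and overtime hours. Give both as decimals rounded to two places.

Regular 44.00 hours, overtime 10.07 hours

Mon: 10:01 AM–9:33 PM = 11 h 32 min; less 30 min break → 11 h 2 min
Tue: 6:55 AM–3:28 PM = 8 h 33 min; less 30 min break → 8 h 3 min
Wed: 7:50 AM–3:01 PM = 7 h 11 min; less 30 min break → 6 h 41 min
Thu: 6:59 AM–6:51 PM = 11 h 52 min; less 30 min break → 11 h 22 min
Fri: 9:04 AM–7:20 PM = 10 h 16 min; less 30 min break → 9 h 46 min
Sat: 6:20 AM–2:00 PM = 7 h 40 min; less 30 min break → 7 h 10 min
Total worked: 54 h 4 min = 54.07 h.
Threshold 44 h → overtime 10 h 4 min, regular 44 h 0 min.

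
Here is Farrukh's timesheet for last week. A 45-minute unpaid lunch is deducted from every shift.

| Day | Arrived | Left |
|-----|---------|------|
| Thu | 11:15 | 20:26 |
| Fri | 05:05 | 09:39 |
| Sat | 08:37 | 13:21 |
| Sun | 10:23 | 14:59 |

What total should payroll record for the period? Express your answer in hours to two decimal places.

Thu: 11:15–20:26 = 9 h 11 min; less 45 min break → 8 h 26 min
Fri: 05:05–09:39 = 4 h 34 min; less 45 min break → 3 h 49 min
Sat: 08:37–13:21 = 4 h 44 min; less 45 min break → 3 h 59 min
Sun: 10:23–14:59 = 4 h 36 min; less 45 min break → 3 h 51 min
Total: 8 h 26 min + 3 h 49 min + 3 h 59 min + 3 h 51 min = 20 h 5 min.

20.08 hours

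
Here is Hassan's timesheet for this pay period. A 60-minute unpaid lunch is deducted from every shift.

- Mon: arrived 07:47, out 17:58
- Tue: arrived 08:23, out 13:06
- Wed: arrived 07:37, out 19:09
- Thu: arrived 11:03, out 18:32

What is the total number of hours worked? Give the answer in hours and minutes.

29 h 55 min

Mon: 07:47–17:58 = 10 h 11 min; less 60 min break → 9 h 11 min
Tue: 08:23–13:06 = 4 h 43 min; less 60 min break → 3 h 43 min
Wed: 07:37–19:09 = 11 h 32 min; less 60 min break → 10 h 32 min
Thu: 11:03–18:32 = 7 h 29 min; less 60 min break → 6 h 29 min
Total: 9 h 11 min + 3 h 43 min + 10 h 32 min + 6 h 29 min = 29 h 55 min.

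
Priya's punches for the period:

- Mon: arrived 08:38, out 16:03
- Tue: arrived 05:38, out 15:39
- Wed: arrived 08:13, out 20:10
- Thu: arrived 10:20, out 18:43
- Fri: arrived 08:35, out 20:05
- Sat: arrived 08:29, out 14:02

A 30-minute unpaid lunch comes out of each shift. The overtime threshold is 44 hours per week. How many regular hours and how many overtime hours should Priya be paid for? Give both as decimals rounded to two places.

Regular 44.00 hours, overtime 7.82 hours

Mon: 08:38–16:03 = 7 h 25 min; less 30 min break → 6 h 55 min
Tue: 05:38–15:39 = 10 h 1 min; less 30 min break → 9 h 31 min
Wed: 08:13–20:10 = 11 h 57 min; less 30 min break → 11 h 27 min
Thu: 10:20–18:43 = 8 h 23 min; less 30 min break → 7 h 53 min
Fri: 08:35–20:05 = 11 h 30 min; less 30 min break → 11 h 0 min
Sat: 08:29–14:02 = 5 h 33 min; less 30 min break → 5 h 3 min
Total worked: 51 h 49 min = 51.82 h.
Threshold 44 h → overtime 7 h 49 min, regular 44 h 0 min.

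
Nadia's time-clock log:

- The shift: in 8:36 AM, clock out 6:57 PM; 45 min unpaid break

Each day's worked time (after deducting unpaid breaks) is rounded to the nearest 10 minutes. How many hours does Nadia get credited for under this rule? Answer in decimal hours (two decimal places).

The shift: 8:36 AM–6:57 PM = 10 h 21 min − 45 min = 9 h 36 min → rounds to 9 h 40 min

9.67 hours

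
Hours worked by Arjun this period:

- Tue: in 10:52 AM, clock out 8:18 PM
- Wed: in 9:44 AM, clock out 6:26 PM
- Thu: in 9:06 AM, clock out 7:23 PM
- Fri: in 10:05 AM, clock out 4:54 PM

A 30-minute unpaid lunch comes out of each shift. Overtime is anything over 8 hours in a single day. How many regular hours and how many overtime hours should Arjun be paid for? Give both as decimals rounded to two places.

Tue: 10:52 AM–8:18 PM = 9 h 26 min; less 30 min break → 8 h 56 min
Wed: 9:44 AM–6:26 PM = 8 h 42 min; less 30 min break → 8 h 12 min
Thu: 9:06 AM–7:23 PM = 10 h 17 min; less 30 min break → 9 h 47 min
Fri: 10:05 AM–4:54 PM = 6 h 49 min; less 30 min break → 6 h 19 min
Tue reg 8 h 0 min / OT 0 h 56 min; Wed reg 8 h 0 min / OT 0 h 12 min; Thu reg 8 h 0 min / OT 1 h 47 min; Fri reg 6 h 19 min / OT 0 h 0 min.
Totals: regular 30 h 19 min, overtime 2 h 55 min.

Regular 30.32 hours, overtime 2.92 hours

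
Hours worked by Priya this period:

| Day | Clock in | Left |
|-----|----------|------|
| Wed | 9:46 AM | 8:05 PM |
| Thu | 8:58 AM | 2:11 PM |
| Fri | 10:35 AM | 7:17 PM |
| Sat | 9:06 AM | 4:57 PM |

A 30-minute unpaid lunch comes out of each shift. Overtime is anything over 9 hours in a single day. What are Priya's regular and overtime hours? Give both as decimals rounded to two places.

Regular 29.27 hours, overtime 0.82 hours

Wed: 9:46 AM–8:05 PM = 10 h 19 min; less 30 min break → 9 h 49 min
Thu: 8:58 AM–2:11 PM = 5 h 13 min; less 30 min break → 4 h 43 min
Fri: 10:35 AM–7:17 PM = 8 h 42 min; less 30 min break → 8 h 12 min
Sat: 9:06 AM–4:57 PM = 7 h 51 min; less 30 min break → 7 h 21 min
Wed reg 9 h 0 min / OT 0 h 49 min; Thu reg 4 h 43 min / OT 0 h 0 min; Fri reg 8 h 12 min / OT 0 h 0 min; Sat reg 7 h 21 min / OT 0 h 0 min.
Totals: regular 29 h 16 min, overtime 0 h 49 min.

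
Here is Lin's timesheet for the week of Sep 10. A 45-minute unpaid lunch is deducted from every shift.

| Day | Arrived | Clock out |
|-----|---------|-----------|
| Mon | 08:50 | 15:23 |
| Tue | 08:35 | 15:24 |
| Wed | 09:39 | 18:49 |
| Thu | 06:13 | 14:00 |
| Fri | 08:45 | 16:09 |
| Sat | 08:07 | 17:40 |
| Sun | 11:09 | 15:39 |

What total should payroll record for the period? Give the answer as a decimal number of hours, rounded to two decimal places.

46.52 hours

Mon: 08:50–15:23 = 6 h 33 min; less 45 min break → 5 h 48 min
Tue: 08:35–15:24 = 6 h 49 min; less 45 min break → 6 h 4 min
Wed: 09:39–18:49 = 9 h 10 min; less 45 min break → 8 h 25 min
Thu: 06:13–14:00 = 7 h 47 min; less 45 min break → 7 h 2 min
Fri: 08:45–16:09 = 7 h 24 min; less 45 min break → 6 h 39 min
Sat: 08:07–17:40 = 9 h 33 min; less 45 min break → 8 h 48 min
Sun: 11:09–15:39 = 4 h 30 min; less 45 min break → 3 h 45 min
Total: 5 h 48 min + 6 h 4 min + 8 h 25 min + 7 h 2 min + 6 h 39 min + 8 h 48 min + 3 h 45 min = 46 h 31 min.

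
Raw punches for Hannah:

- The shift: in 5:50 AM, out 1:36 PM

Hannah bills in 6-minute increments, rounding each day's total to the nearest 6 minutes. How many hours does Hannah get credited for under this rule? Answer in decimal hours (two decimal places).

The shift: 5:50 AM–1:36 PM = 7 h 46 min → rounds to 7 h 48 min

7.80 hours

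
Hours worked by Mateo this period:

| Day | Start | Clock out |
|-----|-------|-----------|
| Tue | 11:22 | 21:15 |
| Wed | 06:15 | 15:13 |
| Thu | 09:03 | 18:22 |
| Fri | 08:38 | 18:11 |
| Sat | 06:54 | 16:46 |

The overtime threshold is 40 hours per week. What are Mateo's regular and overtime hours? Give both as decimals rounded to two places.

Regular 40.00 hours, overtime 7.58 hours

Tue: 11:22–21:15 = 9 h 53 min
Wed: 06:15–15:13 = 8 h 58 min
Thu: 09:03–18:22 = 9 h 19 min
Fri: 08:38–18:11 = 9 h 33 min
Sat: 06:54–16:46 = 9 h 52 min
Total worked: 47 h 35 min = 47.58 h.
Threshold 40 h → overtime 7 h 35 min, regular 40 h 0 min.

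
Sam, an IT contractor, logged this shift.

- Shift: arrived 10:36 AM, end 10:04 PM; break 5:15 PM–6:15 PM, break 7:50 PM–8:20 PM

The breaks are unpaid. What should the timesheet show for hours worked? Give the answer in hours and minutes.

9 h 58 min

Shift: 10:36 AM–10:04 PM = 11 h 28 min; less 90 min break → 9 h 58 min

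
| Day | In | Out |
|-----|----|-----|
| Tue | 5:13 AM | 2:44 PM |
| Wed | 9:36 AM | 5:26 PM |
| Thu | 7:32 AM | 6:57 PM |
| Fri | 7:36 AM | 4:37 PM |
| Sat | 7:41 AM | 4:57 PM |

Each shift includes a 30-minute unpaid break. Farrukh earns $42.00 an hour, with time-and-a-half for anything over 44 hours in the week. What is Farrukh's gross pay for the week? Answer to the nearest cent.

$1882.65

Tue: 5:13 AM–2:44 PM = 9 h 31 min; less 30 min break → 9 h 1 min
Wed: 9:36 AM–5:26 PM = 7 h 50 min; less 30 min break → 7 h 20 min
Thu: 7:32 AM–6:57 PM = 11 h 25 min; less 30 min break → 10 h 55 min
Fri: 7:36 AM–4:37 PM = 9 h 1 min; less 30 min break → 8 h 31 min
Sat: 7:41 AM–4:57 PM = 9 h 16 min; less 30 min break → 8 h 46 min
Total worked: 44 h 33 min = 2673 min.
Regular 44 h 0 min = 2640 min at $42.00/h; overtime 0 h 33 min = 33 min at $63.00/h.
Pay = (2640 × $42.00 + 33 × $63.00) ÷ 60 = $1882.65.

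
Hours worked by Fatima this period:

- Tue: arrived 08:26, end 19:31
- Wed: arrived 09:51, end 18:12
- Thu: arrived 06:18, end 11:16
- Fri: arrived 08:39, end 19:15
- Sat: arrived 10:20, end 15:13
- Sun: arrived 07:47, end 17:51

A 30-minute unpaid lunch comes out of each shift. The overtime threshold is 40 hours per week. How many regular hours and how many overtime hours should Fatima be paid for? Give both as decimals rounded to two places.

Tue: 08:26–19:31 = 11 h 5 min; less 30 min break → 10 h 35 min
Wed: 09:51–18:12 = 8 h 21 min; less 30 min break → 7 h 51 min
Thu: 06:18–11:16 = 4 h 58 min; less 30 min break → 4 h 28 min
Fri: 08:39–19:15 = 10 h 36 min; less 30 min break → 10 h 6 min
Sat: 10:20–15:13 = 4 h 53 min; less 30 min break → 4 h 23 min
Sun: 07:47–17:51 = 10 h 4 min; less 30 min break → 9 h 34 min
Total worked: 46 h 57 min = 46.95 h.
Threshold 40 h → overtime 6 h 57 min, regular 40 h 0 min.

Regular 40.00 hours, overtime 6.95 hours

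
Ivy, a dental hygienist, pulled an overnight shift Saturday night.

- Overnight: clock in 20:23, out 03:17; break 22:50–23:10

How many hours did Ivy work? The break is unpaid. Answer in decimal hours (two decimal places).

6.57 hours

Overnight: 20:23 → midnight = 3 h 37 min; midnight → 03:17 = 3 h 17 min; span 6 h 54 min; less 20 min break → 6 h 34 min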